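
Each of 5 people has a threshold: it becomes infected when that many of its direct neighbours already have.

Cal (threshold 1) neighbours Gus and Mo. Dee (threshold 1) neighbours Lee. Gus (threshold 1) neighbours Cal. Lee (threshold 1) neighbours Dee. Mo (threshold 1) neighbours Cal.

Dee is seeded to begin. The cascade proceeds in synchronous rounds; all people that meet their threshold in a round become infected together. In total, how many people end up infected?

2

Round 1 — Dee becomes infected (initial).
Round 2 — checking thresholds:
  Lee: 1 of 1 neighbours ≥ 1, becomes infected.
Round 3 — no new infections; cascade stops.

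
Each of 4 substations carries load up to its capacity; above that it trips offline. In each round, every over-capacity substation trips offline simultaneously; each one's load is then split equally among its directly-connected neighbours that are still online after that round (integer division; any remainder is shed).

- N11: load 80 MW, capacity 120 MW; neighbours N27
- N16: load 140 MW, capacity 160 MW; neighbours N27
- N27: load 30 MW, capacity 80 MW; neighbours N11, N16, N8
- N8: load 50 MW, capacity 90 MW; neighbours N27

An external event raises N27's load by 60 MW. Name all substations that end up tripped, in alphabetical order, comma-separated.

N16, N27

Round 1 — N27 at 90 > 80. N27 trips offline.
  N27 sheds 90 MW to N11, N16, N8: 30 each.
    N11: 80+30 = 110 ≤ 120
    N16: 140+30 = 170 > 160
    N8: 50+30 = 80 ≤ 90
Round 2 — N16 trips offline.
  N16 sheds 170 MW: no online neighbours, lost.
No further trips.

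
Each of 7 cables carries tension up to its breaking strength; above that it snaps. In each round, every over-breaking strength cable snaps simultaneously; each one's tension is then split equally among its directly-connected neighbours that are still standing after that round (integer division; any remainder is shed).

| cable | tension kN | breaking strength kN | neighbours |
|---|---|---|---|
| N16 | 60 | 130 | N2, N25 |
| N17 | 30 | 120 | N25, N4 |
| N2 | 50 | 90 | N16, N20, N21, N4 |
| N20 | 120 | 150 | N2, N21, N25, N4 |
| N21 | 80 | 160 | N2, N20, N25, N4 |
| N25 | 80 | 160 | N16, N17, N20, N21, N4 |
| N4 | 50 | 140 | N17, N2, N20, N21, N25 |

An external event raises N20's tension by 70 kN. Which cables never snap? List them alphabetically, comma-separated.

N16, N17, N21, N25, N4

Round 1 — N20 at 190 > 150. N20 snaps.
  N20 sheds 190 kN to N2, N21, N25, N4: 47 each (2 lost).
    N2: 50+47 = 97 > 90
    N21: 80+47 = 127 ≤ 160
    N25: 80+47 = 127 ≤ 160
    N4: 50+47 = 97 ≤ 140
Round 2 — N2 snaps.
  N2 sheds 97 kN to N16, N21, N4: 32 each (1 lost).
    N16: 60+32 = 92 ≤ 130
    N21: 127+32 = 159 ≤ 160
    N4: 97+32 = 129 ≤ 140
No further breaks.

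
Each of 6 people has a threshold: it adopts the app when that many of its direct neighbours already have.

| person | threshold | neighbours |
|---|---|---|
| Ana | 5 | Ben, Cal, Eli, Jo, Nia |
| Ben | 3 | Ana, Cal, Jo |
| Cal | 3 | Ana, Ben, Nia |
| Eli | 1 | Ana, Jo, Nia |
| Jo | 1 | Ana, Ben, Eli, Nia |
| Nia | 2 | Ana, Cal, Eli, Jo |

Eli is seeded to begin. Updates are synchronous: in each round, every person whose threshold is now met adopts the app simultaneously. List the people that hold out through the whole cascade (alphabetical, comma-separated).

Ana, Ben, Cal

Round 1 — Eli adopts the app (initial).
Round 2 — checking thresholds:
  Ana: 1 of 5 neighbours < 5, below threshold.
  Jo: 1 of 4 neighbours ≥ 1, adopts the app.
  Nia: 1 of 4 neighbours < 2, below threshold.
Round 3 — checking thresholds:
  Ana: 2 of 5 neighbours < 5, below threshold.
  Ben: 1 of 3 neighbours < 3, below threshold.
  Nia: 2 of 4 neighbours ≥ 2, adopts the app.
Round 4 — no new adoptions; cascade stops.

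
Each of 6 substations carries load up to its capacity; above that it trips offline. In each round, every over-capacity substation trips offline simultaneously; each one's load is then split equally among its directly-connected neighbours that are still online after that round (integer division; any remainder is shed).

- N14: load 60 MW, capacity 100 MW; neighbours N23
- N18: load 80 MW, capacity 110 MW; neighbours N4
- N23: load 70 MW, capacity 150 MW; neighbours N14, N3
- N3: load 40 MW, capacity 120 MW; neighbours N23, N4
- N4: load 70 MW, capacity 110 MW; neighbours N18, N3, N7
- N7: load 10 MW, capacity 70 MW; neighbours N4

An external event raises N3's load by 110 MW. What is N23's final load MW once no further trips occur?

Round 1 — N3 at 150 > 120. N3 trips offline.
  N3 sheds 150 MW to N23, N4: 75 each.
    N23: 70+75 = 145 ≤ 150
    N4: 70+75 = 145 > 110
Round 2 — N4 trips offline.
  N4 sheds 145 MW to N18, N7: 72 each (1 lost).
    N18: 80+72 = 152 > 110
    N7: 10+72 = 82 > 70
Round 3 — N18, N7 trip offline.
  N18 sheds 152 MW: no online neighbours, lost.
  N7 sheds 82 MW: no online neighbours, lost.
No further trips.

145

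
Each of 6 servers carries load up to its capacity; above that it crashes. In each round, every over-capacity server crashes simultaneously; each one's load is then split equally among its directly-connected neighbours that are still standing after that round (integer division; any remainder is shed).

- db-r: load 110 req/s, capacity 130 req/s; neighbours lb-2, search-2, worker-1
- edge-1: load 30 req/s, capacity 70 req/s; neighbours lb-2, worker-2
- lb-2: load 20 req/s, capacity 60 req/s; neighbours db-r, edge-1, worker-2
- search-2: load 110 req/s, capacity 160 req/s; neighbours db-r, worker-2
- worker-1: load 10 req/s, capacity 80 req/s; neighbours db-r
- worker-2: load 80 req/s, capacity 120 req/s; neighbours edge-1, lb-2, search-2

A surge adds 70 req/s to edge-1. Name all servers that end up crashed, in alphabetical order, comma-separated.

Round 1 — edge-1 at 100 > 70. edge-1 crashes.
  edge-1 sheds 100 req/s to lb-2, worker-2: 50 each.
    lb-2: 20+50 = 70 > 60
    worker-2: 80+50 = 130 > 120
Round 2 — lb-2, worker-2 crash.
  lb-2 sheds 70 req/s to db-r: 70 each.
    db-r: 110+70 = 180 > 130
  worker-2 sheds 130 req/s to search-2: 130 each.
    search-2: 110+130 = 240 > 160
Round 3 — db-r, search-2 crash.
  db-r sheds 180 req/s to worker-1: 180 each.
    worker-1: 10+180 = 190 > 80
  search-2 sheds 240 req/s: no online neighbours, lost.
Round 4 — worker-1 crashes.
  worker-1 sheds 190 req/s: no online neighbours, lost.
No further crashes.

db-r, edge-1, lb-2, search-2, worker-1, worker-2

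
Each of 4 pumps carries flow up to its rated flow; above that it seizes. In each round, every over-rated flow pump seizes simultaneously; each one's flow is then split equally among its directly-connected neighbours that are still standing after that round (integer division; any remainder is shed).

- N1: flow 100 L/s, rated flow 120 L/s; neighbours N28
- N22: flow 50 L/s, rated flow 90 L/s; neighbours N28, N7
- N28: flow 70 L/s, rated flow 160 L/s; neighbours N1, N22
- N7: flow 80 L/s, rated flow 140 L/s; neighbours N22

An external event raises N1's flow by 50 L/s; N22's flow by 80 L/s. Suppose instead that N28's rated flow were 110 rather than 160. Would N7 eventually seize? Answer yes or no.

yes

With N28's rated flow at 110:
Round 1 — N1 at 150 > 120; N22 at 130 > 90. N1, N22 seize.
  N1 sheds 150 L/s to N28: 150 each.
    N28: 70+150 = 220 > 110
  N22 sheds 130 L/s to N28, N7: 65 each.
    N28: 220+65 = 285 > 110
    N7: 80+65 = 145 > 140
Round 2 — N28, N7 seize.
  N28 sheds 285 L/s: no online neighbours, lost.
  N7 sheds 145 L/s: no online neighbours, lost.
No further seizures.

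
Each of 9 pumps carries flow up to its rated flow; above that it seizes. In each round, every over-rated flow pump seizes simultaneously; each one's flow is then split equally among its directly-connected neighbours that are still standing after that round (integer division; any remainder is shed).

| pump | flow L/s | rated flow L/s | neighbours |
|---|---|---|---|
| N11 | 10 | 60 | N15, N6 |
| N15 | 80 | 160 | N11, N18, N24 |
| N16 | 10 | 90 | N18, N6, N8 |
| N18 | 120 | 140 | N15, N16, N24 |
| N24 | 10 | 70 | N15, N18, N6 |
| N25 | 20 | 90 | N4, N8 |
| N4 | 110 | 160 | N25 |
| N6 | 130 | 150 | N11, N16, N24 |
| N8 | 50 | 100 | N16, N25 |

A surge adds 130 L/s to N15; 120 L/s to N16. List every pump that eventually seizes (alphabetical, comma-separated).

N11, N15, N16, N18, N24, N6

Round 1 — N15 at 210 > 160; N16 at 130 > 90. N15, N16 seize.
  N15 sheds 210 L/s to N11, N18, N24: 70 each.
    N11: 10+70 = 80 > 60
    N18: 120+70 = 190 > 140
    N24: 10+70 = 80 > 70
  N16 sheds 130 L/s to N18, N6, N8: 43 each (1 lost).
    N18: 190+43 = 233 > 140
    N6: 130+43 = 173 > 150
    N8: 50+43 = 93 ≤ 100
Round 2 — N11, N18, N24, N6 seize.
  N11 sheds 80 L/s: no online neighbours, lost.
  N18 sheds 233 L/s: no online neighbours, lost.
  N24 sheds 80 L/s: no online neighbours, lost.
  N6 sheds 173 L/s: no online neighbours, lost.
No further seizures.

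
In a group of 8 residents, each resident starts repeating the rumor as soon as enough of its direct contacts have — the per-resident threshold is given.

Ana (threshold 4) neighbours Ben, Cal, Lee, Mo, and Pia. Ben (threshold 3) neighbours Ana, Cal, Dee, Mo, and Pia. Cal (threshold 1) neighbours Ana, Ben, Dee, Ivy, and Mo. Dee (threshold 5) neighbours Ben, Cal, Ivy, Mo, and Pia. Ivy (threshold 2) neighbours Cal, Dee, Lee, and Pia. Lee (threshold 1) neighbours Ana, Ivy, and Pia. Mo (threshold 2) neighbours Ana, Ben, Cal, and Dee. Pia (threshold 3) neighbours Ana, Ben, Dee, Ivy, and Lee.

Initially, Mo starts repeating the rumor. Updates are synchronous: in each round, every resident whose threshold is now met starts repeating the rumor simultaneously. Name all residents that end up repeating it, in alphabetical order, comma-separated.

Round 1 — Mo starts repeating the rumor (initial).
Round 2 — checking thresholds:
  Ana: 1 of 5 neighbours < 4, holds.
  Ben: 1 of 5 neighbours < 3, holds.
  Cal: 1 of 5 neighbours ≥ 1, starts repeating the rumor.
  Dee: 1 of 5 neighbours < 5, holds.
Round 3 — no new spreads; cascade stops.

Cal, Mo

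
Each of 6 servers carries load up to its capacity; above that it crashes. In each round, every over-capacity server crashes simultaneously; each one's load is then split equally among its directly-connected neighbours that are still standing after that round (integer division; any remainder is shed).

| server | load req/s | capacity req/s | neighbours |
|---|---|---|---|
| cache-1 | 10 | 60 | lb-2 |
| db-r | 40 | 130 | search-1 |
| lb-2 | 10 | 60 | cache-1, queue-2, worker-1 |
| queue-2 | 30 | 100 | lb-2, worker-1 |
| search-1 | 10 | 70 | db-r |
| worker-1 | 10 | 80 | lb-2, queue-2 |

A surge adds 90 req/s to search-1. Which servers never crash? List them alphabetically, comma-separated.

cache-1, lb-2, queue-2, worker-1

Round 1 — search-1 at 100 > 70. search-1 crashes.
  search-1 sheds 100 req/s to db-r: 100 each.
    db-r: 40+100 = 140 > 130
Round 2 — db-r crashes.
  db-r sheds 140 req/s: no online neighbours, lost.
No further crashes.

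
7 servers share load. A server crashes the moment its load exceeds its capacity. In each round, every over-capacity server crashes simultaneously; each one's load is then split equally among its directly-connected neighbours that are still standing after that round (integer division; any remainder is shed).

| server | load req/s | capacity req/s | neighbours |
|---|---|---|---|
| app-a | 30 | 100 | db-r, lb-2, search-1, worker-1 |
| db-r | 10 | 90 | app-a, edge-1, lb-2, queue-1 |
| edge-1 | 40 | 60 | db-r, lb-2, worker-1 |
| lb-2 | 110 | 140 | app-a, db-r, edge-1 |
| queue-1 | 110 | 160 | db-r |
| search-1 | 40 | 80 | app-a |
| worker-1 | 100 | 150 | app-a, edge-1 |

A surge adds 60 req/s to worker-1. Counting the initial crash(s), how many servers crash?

6

Round 1 — worker-1 at 160 > 150. worker-1 crashes.
  worker-1 sheds 160 req/s to app-a, edge-1: 80 each.
    app-a: 30+80 = 110 > 100
    edge-1: 40+80 = 120 > 60
Round 2 — app-a, edge-1 crash.
  app-a sheds 110 req/s to db-r, lb-2, search-1: 36 each (2 lost).
    db-r: 10+36 = 46 ≤ 90
    lb-2: 110+36 = 146 > 140
    search-1: 40+36 = 76 ≤ 80
  edge-1 sheds 120 req/s to db-r, lb-2: 60 each.
    db-r: 46+60 = 106 > 90
    lb-2: 146+60 = 206 > 140
Round 3 — db-r, lb-2 crash.
  db-r sheds 106 req/s to queue-1: 106 each.
    queue-1: 110+106 = 216 > 160
  lb-2 sheds 206 req/s: no online neighbours, lost.
Round 4 — queue-1 crashes.
  queue-1 sheds 216 req/s: no online neighbours, lost.
No further crashes.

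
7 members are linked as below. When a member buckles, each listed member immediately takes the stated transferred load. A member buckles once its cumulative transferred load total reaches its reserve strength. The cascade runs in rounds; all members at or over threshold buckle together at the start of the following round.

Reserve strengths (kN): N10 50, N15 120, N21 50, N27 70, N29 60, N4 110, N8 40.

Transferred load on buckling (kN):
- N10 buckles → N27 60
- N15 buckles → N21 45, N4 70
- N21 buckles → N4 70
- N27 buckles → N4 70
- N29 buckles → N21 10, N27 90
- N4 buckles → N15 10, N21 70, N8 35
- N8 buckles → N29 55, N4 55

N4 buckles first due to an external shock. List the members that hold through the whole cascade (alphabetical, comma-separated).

Round 1 — N4 buckles (initial).
  N15: +10 → 10 < 120
  N21: +70 → 70 ≥ 50
  N8: +35 → 35 < 40
Round 2 — N21 buckles.
No further bucklings.

N10, N15, N27, N29, N8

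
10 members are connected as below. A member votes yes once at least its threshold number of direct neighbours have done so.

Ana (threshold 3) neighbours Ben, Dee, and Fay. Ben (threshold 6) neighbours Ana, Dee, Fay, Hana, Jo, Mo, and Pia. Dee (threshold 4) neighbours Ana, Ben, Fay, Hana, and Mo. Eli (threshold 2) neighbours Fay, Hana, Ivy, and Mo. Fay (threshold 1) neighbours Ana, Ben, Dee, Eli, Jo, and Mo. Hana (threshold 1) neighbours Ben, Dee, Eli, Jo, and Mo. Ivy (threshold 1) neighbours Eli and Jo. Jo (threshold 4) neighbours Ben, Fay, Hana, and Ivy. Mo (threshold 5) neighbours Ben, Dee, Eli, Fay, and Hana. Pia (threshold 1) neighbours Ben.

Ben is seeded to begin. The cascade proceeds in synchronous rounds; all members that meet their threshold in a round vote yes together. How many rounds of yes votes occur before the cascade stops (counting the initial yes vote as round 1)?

5

Round 1 — Ben votes yes (initial).
Round 2 — checking thresholds:
  Ana: 1 of 3 neighbours < 3, below threshold.
  Dee: 1 of 5 neighbours < 4, below threshold.
  Fay: 1 of 6 neighbours ≥ 1, votes yes.
  Hana: 1 of 5 neighbours ≥ 1, votes yes.
  Jo: 1 of 4 neighbours < 4, below threshold.
  Mo: 1 of 5 neighbours < 5, below threshold.
  Pia: 1 of 1 neighbours ≥ 1, votes yes.
Round 3 — checking thresholds:
  Ana: 2 of 3 neighbours < 3, below threshold.
  Dee: 3 of 5 neighbours < 4, below threshold.
  Eli: 2 of 4 neighbours ≥ 2, votes yes.
  Jo: 3 of 4 neighbours < 4, below threshold.
  Mo: 3 of 5 neighbours < 5, below threshold.
Round 4 — checking thresholds:
  Ana: 2 of 3 neighbours < 3, below threshold.
  Dee: 3 of 5 neighbours < 4, below threshold.
  Ivy: 1 of 2 neighbours ≥ 1, votes yes.
  Jo: 3 of 4 neighbours < 4, below threshold.
  Mo: 4 of 5 neighbours < 5, below threshold.
Round 5 — checking thresholds:
  Ana: 2 of 3 neighbours < 3, below threshold.
  Dee: 3 of 5 neighbours < 4, below threshold.
  Jo: 4 of 4 neighbours ≥ 4, votes yes.
  Mo: 4 of 5 neighbours < 5, below threshold.
Round 6 — no new yes votes; cascade stops.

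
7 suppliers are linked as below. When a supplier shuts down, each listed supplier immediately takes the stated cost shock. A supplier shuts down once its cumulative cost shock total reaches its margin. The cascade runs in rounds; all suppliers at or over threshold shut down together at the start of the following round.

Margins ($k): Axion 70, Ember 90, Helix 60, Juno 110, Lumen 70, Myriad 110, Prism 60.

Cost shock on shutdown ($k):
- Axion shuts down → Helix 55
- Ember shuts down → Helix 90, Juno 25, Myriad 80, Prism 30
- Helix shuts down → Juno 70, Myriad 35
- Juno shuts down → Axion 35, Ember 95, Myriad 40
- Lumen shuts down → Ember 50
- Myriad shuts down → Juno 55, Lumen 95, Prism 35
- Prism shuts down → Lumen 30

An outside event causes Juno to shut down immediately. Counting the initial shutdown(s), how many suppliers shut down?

Round 1 — Juno shuts down (initial).
  Axion: +35 → 35 < 70
  Ember: +95 → 95 ≥ 90
  Myriad: +40 → 40 < 110
Round 2 — Ember shuts down.
  Helix: +90 → 90 ≥ 60
  Myriad: +80 → 120 ≥ 110
  Prism: +30 → 30 < 60
Round 3 — Helix, Myriad shut down.
  Lumen: +95 → 95 ≥ 70
  Prism: +35 → 65 ≥ 60
Round 4 — Lumen, Prism shut down.
No further shutdowns.

6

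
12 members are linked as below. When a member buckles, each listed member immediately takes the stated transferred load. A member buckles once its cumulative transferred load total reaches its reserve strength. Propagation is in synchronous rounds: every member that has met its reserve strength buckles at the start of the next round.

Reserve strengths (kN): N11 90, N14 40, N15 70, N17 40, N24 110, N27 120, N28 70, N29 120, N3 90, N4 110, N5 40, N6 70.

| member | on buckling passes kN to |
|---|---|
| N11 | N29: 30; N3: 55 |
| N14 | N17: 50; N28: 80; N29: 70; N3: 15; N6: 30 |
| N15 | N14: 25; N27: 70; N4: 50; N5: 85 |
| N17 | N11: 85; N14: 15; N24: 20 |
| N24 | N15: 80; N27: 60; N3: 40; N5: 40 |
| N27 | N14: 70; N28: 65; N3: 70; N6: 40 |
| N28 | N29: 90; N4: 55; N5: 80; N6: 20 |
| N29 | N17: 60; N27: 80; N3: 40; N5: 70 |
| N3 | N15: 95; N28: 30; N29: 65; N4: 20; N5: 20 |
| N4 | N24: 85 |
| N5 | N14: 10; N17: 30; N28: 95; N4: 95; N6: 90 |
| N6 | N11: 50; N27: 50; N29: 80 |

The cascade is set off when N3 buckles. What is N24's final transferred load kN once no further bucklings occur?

Round 1 — N3 buckles (initial).
  N15: +95 → 95 ≥ 70
  N28: +30 → 30 < 70
  N29: +65 → 65 < 120
  N4: +20 → 20 < 110
  N5: +20 → 20 < 40
Round 2 — N15 buckles.
  N14: +25 → 25 < 40
  N27: +70 → 70 < 120
  N4: +50 → 70 < 110
  N5: +85 → 105 ≥ 40
Round 3 — N5 buckles.
  N14: +10 → 35 < 40
  N17: +30 → 30 < 40
  N28: +95 → 125 ≥ 70
  N4: +95 → 165 ≥ 110
  N6: +90 → 90 ≥ 70
Round 4 — N28, N4, N6 buckle.
  N11: +50 → 50 < 90
  N24: +85 → 85 < 110
  N27: +50 → 120 ≥ 120
  N29: +90+80 → 235 ≥ 120
Round 5 — N27, N29 buckle.
  N14: +70 → 105 ≥ 40
  N17: +60 → 90 ≥ 40
Round 6 — N14, N17 buckle.
  N11: +85 → 135 ≥ 90
  N24: +20 → 105 < 110
Round 7 — N11 buckles.
No further bucklings.

105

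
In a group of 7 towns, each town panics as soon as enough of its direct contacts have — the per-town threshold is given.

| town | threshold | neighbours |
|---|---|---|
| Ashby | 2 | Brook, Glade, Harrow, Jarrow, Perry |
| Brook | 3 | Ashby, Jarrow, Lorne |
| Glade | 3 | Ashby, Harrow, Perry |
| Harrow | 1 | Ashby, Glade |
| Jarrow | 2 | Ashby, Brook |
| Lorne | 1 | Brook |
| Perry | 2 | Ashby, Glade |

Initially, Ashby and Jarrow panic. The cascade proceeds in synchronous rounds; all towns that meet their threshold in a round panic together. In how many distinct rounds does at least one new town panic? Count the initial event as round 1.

Round 1 — Ashby, Jarrow panic (initial).
Round 2 — checking thresholds:
  Brook: 2 of 3 neighbours < 3, holds.
  Glade: 1 of 3 neighbours < 3, holds.
  Harrow: 1 of 2 neighbours ≥ 1, panics.
  Perry: 1 of 2 neighbours < 2, holds.
Round 3 — no new panics; cascade stops.

2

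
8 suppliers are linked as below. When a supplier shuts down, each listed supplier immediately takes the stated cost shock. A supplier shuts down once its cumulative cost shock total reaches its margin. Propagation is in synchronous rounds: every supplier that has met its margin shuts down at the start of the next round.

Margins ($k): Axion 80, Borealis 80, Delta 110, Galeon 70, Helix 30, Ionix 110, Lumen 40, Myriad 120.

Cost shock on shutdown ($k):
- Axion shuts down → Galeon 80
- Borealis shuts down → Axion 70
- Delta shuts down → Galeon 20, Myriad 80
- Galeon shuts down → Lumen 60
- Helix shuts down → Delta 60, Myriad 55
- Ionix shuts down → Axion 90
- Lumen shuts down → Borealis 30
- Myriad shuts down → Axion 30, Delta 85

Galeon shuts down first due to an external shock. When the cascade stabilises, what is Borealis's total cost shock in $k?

30

Round 1 — Galeon shuts down (initial).
  Lumen: +60 → 60 ≥ 40
Round 2 — Lumen shuts down.
  Borealis: +30 → 30 < 80
No further shutdowns.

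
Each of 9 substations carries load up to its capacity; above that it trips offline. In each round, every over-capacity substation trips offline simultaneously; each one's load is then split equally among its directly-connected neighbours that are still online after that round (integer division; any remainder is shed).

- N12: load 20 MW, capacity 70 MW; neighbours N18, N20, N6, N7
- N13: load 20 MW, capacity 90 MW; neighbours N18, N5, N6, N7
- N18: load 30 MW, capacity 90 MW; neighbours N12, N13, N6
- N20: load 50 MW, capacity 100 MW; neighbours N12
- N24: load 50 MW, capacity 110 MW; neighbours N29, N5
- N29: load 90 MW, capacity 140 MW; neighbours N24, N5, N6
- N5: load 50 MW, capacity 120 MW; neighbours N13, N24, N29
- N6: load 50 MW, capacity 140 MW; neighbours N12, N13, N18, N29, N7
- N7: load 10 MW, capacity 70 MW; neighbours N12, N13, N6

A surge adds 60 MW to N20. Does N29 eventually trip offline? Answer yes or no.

no

Round 1 — N20 at 110 > 100. N20 trips offline.
  N20 sheds 110 MW to N12: 110 each.
    N12: 20+110 = 130 > 70
Round 2 — N12 trips offline.
  N12 sheds 130 MW to N18, N6, N7: 43 each (1 lost).
    N18: 30+43 = 73 ≤ 90
    N6: 50+43 = 93 ≤ 140
    N7: 10+43 = 53 ≤ 70
No further trips.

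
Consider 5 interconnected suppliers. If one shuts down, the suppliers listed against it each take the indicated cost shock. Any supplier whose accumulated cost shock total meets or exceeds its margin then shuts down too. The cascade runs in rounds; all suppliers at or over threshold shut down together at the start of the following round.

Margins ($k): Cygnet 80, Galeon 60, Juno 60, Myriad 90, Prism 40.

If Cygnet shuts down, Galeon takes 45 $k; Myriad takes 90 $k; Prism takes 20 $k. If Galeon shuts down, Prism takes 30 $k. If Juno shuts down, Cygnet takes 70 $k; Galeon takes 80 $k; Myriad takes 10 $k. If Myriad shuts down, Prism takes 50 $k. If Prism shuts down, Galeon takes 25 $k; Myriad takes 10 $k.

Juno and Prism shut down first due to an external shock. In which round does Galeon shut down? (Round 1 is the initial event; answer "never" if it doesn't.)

Round 1 — Juno, Prism shut down (initial).
  Cygnet: +70 → 70 < 80
  Galeon: +80+25 → 105 ≥ 60
  Myriad: +10+10 → 20 < 90
Round 2 — Galeon shuts down.
No further shutdowns.

2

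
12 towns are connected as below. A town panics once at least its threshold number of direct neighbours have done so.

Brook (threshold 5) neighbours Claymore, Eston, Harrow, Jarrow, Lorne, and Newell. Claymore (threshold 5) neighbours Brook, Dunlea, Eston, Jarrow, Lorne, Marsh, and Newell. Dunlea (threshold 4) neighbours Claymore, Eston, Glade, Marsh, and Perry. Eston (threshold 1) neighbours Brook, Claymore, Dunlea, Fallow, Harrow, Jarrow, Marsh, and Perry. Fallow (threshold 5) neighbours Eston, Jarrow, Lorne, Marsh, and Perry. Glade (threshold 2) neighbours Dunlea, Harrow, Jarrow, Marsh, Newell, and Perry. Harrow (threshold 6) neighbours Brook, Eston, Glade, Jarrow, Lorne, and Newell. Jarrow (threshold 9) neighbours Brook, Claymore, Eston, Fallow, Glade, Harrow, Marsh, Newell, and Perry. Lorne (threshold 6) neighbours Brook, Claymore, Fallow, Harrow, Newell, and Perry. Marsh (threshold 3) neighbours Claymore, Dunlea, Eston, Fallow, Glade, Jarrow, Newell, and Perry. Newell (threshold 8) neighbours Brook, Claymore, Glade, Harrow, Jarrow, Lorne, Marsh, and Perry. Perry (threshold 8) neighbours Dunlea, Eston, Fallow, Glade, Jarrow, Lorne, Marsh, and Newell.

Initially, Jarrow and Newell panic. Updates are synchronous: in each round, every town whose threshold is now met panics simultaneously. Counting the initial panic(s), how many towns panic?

5

Round 1 — Jarrow, Newell panic (initial).
Round 2 — checking thresholds:
  Brook: 2 of 6 neighbours < 5, holds.
  Claymore: 2 of 7 neighbours < 5, holds.
  Eston: 1 of 8 neighbours ≥ 1, panics.
  Fallow: 1 of 5 neighbours < 5, holds.
  Glade: 2 of 6 neighbours ≥ 2, panics.
  Harrow: 2 of 6 neighbours < 6, holds.
  Lorne: 1 of 6 neighbours < 6, holds.
  Marsh: 2 of 8 neighbours < 3, holds.
  Perry: 2 of 8 neighbours < 8, holds.
Round 3 — checking thresholds:
  Brook: 3 of 6 neighbours < 5, holds.
  Claymore: 3 of 7 neighbours < 5, holds.
  Dunlea: 2 of 5 neighbours < 4, holds.
  Fallow: 2 of 5 neighbours < 5, holds.
  Harrow: 4 of 6 neighbours < 6, holds.
  Lorne: 1 of 6 neighbours < 6, holds.
  Marsh: 4 of 8 neighbours ≥ 3, panics.
  Perry: 4 of 8 neighbours < 8, holds.
Round 4 — no new panics; cascade stops.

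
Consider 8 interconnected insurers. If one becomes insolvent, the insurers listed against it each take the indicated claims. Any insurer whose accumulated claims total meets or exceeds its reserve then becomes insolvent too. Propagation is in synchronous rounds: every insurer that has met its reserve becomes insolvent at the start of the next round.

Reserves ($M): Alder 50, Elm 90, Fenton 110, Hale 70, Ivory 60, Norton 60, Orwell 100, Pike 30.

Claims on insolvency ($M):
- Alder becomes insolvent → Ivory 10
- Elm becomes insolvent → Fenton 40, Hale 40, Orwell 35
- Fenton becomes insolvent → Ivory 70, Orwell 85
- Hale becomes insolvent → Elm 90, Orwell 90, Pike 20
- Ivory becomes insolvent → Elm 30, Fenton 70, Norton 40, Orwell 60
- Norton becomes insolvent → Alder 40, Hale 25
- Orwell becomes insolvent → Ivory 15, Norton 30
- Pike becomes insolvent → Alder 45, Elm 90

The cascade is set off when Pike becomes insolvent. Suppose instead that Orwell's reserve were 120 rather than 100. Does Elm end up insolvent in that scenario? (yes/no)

With Orwell's reserve at 120:
Round 1 — Pike becomes insolvent (initial).
  Alder: +45 → 45 < 50
  Elm: +90 → 90 ≥ 90
Round 2 — Elm becomes insolvent.
  Fenton: +40 → 40 < 110
  Hale: +40 → 40 < 70
  Orwell: +35 → 35 < 120
No further insolvencies.

yes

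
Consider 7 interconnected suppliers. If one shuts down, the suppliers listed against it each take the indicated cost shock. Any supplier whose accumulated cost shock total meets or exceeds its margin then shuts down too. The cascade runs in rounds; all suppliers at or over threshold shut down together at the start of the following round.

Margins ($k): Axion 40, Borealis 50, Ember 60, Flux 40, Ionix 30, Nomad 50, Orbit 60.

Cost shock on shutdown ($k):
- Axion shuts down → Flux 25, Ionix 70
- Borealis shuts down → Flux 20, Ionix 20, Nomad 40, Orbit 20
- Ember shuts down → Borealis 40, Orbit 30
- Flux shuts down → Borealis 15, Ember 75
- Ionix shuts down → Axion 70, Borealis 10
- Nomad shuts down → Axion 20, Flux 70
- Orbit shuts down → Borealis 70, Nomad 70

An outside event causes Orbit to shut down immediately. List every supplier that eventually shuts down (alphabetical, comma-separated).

Borealis, Ember, Flux, Nomad, Orbit

Round 1 — Orbit shuts down (initial).
  Borealis: +70 → 70 ≥ 50
  Nomad: +70 → 70 ≥ 50
Round 2 — Borealis, Nomad shut down.
  Axion: +20 → 20 < 40
  Flux: +20+70 → 90 ≥ 40
  Ionix: +20 → 20 < 30
Round 3 — Flux shuts down.
  Ember: +75 → 75 ≥ 60
Round 4 — Ember shuts down.
No further shutdowns.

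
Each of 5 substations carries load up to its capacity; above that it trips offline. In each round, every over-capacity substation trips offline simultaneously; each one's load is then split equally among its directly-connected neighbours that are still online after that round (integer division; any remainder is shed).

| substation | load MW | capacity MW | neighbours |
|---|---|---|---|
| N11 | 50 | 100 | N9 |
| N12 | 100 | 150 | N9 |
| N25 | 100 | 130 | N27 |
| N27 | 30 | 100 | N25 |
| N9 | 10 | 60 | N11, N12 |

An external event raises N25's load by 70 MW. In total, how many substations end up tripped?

Round 1 — N25 at 170 > 130. N25 trips offline.
  N25 sheds 170 MW to N27: 170 each.
    N27: 30+170 = 200 > 100
Round 2 — N27 trips offline.
  N27 sheds 200 MW: no online neighbours, lost.
No further trips.

2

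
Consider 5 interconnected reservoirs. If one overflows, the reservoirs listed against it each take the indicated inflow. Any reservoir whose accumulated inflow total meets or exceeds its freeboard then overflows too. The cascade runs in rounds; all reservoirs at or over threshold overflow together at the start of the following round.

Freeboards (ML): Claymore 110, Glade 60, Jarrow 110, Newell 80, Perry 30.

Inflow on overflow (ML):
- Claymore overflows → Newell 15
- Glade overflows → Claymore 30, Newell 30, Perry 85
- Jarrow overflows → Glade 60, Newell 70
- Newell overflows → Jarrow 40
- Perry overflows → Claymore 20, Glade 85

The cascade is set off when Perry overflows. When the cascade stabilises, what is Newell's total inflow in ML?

Round 1 — Perry overflows (initial).
  Claymore: +20 → 20 < 110
  Glade: +85 → 85 ≥ 60
Round 2 — Glade overflows.
  Claymore: +30 → 50 < 110
  Newell: +30 → 30 < 80
No further overflows.

30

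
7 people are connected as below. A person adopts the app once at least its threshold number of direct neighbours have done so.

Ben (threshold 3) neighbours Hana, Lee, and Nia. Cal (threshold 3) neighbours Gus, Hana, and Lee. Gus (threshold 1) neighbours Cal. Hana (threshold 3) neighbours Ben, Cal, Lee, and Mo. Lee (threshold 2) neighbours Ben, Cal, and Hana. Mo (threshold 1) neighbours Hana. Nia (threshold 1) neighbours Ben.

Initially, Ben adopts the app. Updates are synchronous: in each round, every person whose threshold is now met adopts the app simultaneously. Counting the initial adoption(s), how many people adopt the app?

Round 1 — Ben adopts the app (initial).
Round 2 — checking thresholds:
  Hana: 1 of 4 neighbours < 3, not yet.
  Lee: 1 of 3 neighbours < 2, not yet.
  Nia: 1 of 1 neighbours ≥ 1, adopts the app.
Round 3 — no new adoptions; cascade stops.

2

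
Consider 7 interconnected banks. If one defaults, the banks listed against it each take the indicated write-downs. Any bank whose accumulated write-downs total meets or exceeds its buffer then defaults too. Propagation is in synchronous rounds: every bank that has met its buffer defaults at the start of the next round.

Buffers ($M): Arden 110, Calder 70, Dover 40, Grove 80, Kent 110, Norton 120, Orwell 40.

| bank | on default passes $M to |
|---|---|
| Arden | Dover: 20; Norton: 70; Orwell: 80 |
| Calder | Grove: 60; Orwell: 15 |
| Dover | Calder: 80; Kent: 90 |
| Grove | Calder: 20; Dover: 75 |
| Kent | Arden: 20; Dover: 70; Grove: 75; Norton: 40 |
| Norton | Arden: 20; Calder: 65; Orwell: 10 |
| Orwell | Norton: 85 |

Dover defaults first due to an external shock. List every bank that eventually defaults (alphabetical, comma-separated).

Round 1 — Dover defaults (initial).
  Calder: +80 → 80 ≥ 70
  Kent: +90 → 90 < 110
Round 2 — Calder defaults.
  Grove: +60 → 60 < 80
  Orwell: +15 → 15 < 40
No further defaults.

Calder, Dover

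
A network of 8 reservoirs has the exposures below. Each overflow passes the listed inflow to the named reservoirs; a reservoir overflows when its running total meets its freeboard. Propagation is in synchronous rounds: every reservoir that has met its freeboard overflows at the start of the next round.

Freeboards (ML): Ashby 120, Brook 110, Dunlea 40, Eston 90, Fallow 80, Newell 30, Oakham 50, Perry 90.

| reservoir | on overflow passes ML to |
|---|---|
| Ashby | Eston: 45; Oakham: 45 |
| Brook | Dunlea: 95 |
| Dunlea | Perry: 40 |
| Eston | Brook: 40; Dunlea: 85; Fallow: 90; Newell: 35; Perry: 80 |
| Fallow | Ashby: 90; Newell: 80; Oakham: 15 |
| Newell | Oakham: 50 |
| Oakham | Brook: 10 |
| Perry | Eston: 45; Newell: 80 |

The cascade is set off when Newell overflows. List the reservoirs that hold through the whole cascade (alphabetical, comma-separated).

Round 1 — Newell overflows (initial).
  Oakham: +50 → 50 ≥ 50
Round 2 — Oakham overflows.
  Brook: +10 → 10 < 110
No further overflows.

Ashby, Brook, Dunlea, Eston, Fallow, Perry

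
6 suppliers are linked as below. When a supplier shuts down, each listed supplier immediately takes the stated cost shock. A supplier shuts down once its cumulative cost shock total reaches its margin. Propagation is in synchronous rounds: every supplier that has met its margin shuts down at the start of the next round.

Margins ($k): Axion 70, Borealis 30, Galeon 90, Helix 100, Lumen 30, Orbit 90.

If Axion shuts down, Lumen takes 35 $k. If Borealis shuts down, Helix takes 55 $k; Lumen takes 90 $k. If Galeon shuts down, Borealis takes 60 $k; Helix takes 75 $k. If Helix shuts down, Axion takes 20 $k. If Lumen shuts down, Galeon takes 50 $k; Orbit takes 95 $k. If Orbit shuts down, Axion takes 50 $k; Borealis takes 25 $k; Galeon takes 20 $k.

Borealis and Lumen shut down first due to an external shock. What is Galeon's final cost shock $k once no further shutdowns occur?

70

Round 1 — Borealis, Lumen shut down (initial).
  Galeon: +50 → 50 < 90
  Helix: +55 → 55 < 100
  Orbit: +95 → 95 ≥ 90
Round 2 — Orbit shuts down.
  Axion: +50 → 50 < 70
  Galeon: +20 → 70 < 90
No further shutdowns.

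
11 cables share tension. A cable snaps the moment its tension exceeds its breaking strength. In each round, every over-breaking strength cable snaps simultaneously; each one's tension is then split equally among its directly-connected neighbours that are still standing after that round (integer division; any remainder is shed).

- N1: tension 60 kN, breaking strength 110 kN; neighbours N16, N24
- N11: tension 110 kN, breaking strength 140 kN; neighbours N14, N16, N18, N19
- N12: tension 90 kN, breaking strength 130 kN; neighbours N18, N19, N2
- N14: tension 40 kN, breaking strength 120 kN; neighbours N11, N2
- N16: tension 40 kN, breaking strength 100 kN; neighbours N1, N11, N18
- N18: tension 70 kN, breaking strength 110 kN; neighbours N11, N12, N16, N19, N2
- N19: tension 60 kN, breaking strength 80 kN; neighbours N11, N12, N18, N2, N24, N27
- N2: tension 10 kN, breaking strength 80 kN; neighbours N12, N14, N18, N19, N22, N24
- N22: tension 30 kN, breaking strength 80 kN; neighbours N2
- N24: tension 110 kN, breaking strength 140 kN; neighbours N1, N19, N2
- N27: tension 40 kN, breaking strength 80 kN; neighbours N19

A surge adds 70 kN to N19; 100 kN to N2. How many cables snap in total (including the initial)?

Round 1 — N19 at 130 > 80; N2 at 110 > 80. N19, N2 snap.
  N19 sheds 130 kN to N11, N12, N18, N24, N27: 26 each.
    N11: 110+26 = 136 ≤ 140
    N12: 90+26 = 116 ≤ 130
    N18: 70+26 = 96 ≤ 110
    N24: 110+26 = 136 ≤ 140
    N27: 40+26 = 66 ≤ 80
  N2 sheds 110 kN to N12, N14, N18, N22, N24: 22 each.
    N12: 116+22 = 138 > 130
    N14: 40+22 = 62 ≤ 120
    N18: 96+22 = 118 > 110
    N22: 30+22 = 52 ≤ 80
    N24: 136+22 = 158 > 140
Round 2 — N12, N18, N24 snap.
  N12 sheds 138 kN: no online neighbours, lost.
  N18 sheds 118 kN to N11, N16: 59 each.
    N11: 136+59 = 195 > 140
    N16: 40+59 = 99 ≤ 100
  N24 sheds 158 kN to N1: 158 each.
    N1: 60+158 = 218 > 110
Round 3 — N1, N11 snap.
  N1 sheds 218 kN to N16: 218 each.
    N16: 99+218 = 317 > 100
  N11 sheds 195 kN to N14, N16: 97 each (1 lost).
    N14: 62+97 = 159 > 120
    N16: 317+97 = 414 > 100
Round 4 — N14, N16 snap.
  N14 sheds 159 kN: no online neighbours, lost.
  N16 sheds 414 kN: no online neighbours, lost.
No further breaks.

9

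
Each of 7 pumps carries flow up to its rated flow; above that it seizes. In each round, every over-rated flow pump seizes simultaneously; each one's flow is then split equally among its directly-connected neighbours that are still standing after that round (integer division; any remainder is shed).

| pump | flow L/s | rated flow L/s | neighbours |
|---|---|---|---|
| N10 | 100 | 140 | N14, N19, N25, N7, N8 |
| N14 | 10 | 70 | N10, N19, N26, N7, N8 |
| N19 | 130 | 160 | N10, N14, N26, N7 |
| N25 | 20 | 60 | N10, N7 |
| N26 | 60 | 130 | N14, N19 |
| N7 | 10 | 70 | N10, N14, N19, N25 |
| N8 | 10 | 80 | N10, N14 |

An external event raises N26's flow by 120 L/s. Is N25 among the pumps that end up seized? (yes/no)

Round 1 — N26 at 180 > 130. N26 seizes.
  N26 sheds 180 L/s to N14, N19: 90 each.
    N14: 10+90 = 100 > 70
    N19: 130+90 = 220 > 160
Round 2 — N14, N19 seize.
  N14 sheds 100 L/s to N10, N7, N8: 33 each (1 lost).
    N10: 100+33 = 133 ≤ 140
    N7: 10+33 = 43 ≤ 70
    N8: 10+33 = 43 ≤ 80
  N19 sheds 220 L/s to N10, N7: 110 each.
    N10: 133+110 = 243 > 140
    N7: 43+110 = 153 > 70
Round 3 — N10, N7 seize.
  N10 sheds 243 L/s to N25, N8: 121 each (1 lost).
    N25: 20+121 = 141 > 60
    N8: 43+121 = 164 > 80
  N7 sheds 153 L/s to N25: 153 each.
    N25: 141+153 = 294 > 60
Round 4 — N25, N8 seize.
  N25 sheds 294 L/s: no online neighbours, lost.
  N8 sheds 164 L/s: no online neighbours, lost.
No further seizures.

yes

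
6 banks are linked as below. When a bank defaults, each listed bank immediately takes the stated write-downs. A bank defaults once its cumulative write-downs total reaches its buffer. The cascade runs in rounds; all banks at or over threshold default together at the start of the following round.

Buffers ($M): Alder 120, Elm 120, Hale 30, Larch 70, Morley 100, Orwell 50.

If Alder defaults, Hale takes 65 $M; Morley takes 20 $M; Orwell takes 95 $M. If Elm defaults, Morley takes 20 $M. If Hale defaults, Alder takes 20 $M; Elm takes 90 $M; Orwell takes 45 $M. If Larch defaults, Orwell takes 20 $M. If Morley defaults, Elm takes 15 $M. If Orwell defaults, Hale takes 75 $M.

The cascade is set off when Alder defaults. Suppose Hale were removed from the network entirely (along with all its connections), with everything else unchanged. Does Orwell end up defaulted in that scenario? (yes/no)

With Hale removed:
Round 1 — Alder defaults (initial).
  Morley: +20 → 20 < 100
  Orwell: +95 → 95 ≥ 50
Round 2 — Orwell defaults.
No further defaults.

yes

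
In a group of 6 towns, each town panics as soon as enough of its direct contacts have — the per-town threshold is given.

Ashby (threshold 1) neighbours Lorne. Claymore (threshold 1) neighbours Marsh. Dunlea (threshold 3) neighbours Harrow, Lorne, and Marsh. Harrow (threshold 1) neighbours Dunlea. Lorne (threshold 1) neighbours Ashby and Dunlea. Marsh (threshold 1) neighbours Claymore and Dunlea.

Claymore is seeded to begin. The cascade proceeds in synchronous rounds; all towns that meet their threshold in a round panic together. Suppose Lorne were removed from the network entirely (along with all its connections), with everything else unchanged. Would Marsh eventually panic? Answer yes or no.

yes

With Lorne removed:
Round 1 — Claymore panics (initial).
Round 2 — checking thresholds:
  Marsh: 1 of 2 neighbours ≥ 1, panics.
Round 3 — no new panics; cascade stops.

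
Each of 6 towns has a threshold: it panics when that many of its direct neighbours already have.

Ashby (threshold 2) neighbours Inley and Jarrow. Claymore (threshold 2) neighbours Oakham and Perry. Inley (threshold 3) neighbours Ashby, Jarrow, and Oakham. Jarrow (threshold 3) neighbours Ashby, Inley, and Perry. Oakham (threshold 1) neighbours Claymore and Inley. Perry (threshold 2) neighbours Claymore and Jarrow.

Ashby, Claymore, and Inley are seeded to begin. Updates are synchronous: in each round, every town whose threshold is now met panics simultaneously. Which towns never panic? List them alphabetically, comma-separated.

Round 1 — Ashby, Claymore, Inley panic (initial).
Round 2 — checking thresholds:
  Jarrow: 2 of 3 neighbours < 3, holds.
  Oakham: 2 of 2 neighbours ≥ 1, panics.
  Perry: 1 of 2 neighbours < 2, holds.
Round 3 — no new panics; cascade stops.

Jarrow, Perry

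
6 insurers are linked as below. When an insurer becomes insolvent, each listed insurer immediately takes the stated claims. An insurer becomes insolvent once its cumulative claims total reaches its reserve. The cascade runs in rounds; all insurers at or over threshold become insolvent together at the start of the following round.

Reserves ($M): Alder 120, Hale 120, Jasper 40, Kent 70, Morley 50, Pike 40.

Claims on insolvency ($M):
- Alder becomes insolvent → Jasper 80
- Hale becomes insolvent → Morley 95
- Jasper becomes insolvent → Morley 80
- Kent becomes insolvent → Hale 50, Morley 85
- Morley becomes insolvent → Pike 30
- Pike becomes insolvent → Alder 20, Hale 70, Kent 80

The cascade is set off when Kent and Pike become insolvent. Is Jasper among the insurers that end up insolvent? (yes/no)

no

Round 1 — Kent, Pike become insolvent (initial).
  Alder: +20 → 20 < 120
  Hale: +50+70 → 120 ≥ 120
  Morley: +85 → 85 ≥ 50
Round 2 — Hale, Morley become insolvent.
No further insolvencies.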